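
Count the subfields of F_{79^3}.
F_{79^3} has 2 subfields

The subfields of F_{p^n} are exactly the fields F_{p^d} for d | n (each is the fixed field of the unique index-d subgroup of Gal(F_{p^n}/F_p) ≅ Z/nZ). The divisors of n = 3 are {1, 3}, giving 2 subfields: F_{79^1}, F_{79^3}.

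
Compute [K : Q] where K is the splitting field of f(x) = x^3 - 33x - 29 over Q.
[K : Q] = 6

By the rational root test, any rational root of the monic integer polynomial f(x) = x^3 - 33x - 29 must be an integer dividing the constant term -29, i.e. one of ±{1, 29}. Evaluating: f(1) = -61, f(-1) = 3, f(29) = 23403, f(-29) = -23461; none is 0, so f has no rational root and is therefore irreducible over Q (a cubic with no linear factor over a field is irreducible). For an irreducible cubic, the Galois group is A_3 or S_3 according as the discriminant disc(f) = -4a^3 - 27b^2 = -4·(-33)^3 - 27·(-29)^2 = 121041 is or is not a square in Q. Here disc(f) = 121041 is not a perfect square in Q, so the Galois group of f over Q is not contained in A_3 and must be all of S_3. The splitting field has degree |S_3| = 6 over Q, so [K : Q] = 6.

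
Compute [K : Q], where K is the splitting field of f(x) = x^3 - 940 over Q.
[K : Q] = 6

The roots of x^3 - 940 are ∛940, ω∛940, ω^2∛940 where ω = e^(2πi/3) is a primitive cube root of unity, so K = Q(∛940, ω). Now [Q(∛940):Q] = 3 (since 940 is not a perfect cube, x^3 - 940 is irreducible) and [Q(ω):Q] = 2. Both 2 and 3 divide [K:Q], and [K:Q] ≤ 3·2 = 6, so [K:Q] = 6. (Equivalently: Q(∛940) ⊂ R but ω ∉ R, so [K : Q(∛940)] = 2.)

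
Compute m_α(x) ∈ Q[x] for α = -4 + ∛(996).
m_α(x) = x^3 + 12x^2 + 48x - 932

Set β = α + 4 = ∛(996), so β^3 = 996. Then (α + 4)^3 - 996 = 0, i.e. α is a root of g(x) = (x + 4)^3 - 996 = x^3 + 12x^2 + 48x - 932. Since g(x) = h(x + 4) where h(x) = x^3 - 996, and h is irreducible over Q (because 996 is not a perfect cube, so h has no rational root, and a monic cubic with no rational root is irreducible), g is also irreducible (irreducibility is preserved under the substitution x → x + 4). Hence m_α(x) = x^3 + 12x^2 + 48x - 932.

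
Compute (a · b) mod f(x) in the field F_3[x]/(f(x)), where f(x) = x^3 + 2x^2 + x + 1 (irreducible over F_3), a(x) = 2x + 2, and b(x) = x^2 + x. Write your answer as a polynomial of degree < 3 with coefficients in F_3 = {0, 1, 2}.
a · b ≡ 1 (mod f(x))

Multiply in F_3[x]: a(x)·b(x) = (2x + 2)·(x^2 + x) = 2x^3 + x^2 + 2x. This has degree ≥ 3, so divide by f(x) over F_3: 2x^3 + x^2 + 2x = (2)·(x^3 + 2x^2 + x + 1) + (1). Hence a·b ≡ 1 (mod f). (F_3[x]/(f) is a field with 3^3 = 27 elements since f is irreducible of degree 3.)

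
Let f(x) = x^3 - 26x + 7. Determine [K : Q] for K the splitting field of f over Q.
[K : Q] = 6

By the rational root test, any rational root of the monic integer polynomial f(x) = x^3 - 26x + 7 must be an integer dividing the constant term 7, i.e. one of ±{1, 7}. Evaluating: f(1) = -18, f(-1) = 32, f(7) = 168, f(-7) = -154; none is 0, so f has no rational root and is therefore irreducible over Q (a cubic with no linear factor over a field is irreducible). For an irreducible cubic, the Galois group is A_3 or S_3 according as the discriminant disc(f) = -4a^3 - 27b^2 = -4·(-26)^3 - 27·(7)^2 = 68981 is or is not a square in Q. Here disc(f) = 68981 is not a perfect square in Q, so the Galois group of f over Q is not contained in A_3 and must be all of S_3. The splitting field has degree |S_3| = 6 over Q, so [K : Q] = 6.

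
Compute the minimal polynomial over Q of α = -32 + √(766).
m_α(x) = x^2 + 64x + 258

From α + 32 = √(766), squaring gives (α + 32)^2 = 766, i.e. α^2 + 64α + 1024 = 766, so α^2 + 64α + 258 = 0. The discriminant of x^2 + 64x + 258 is (64)^2 - 4·(258) = 4096 - 1032 = 3064, and 4·(766) is not a perfect square in Q since 766 is squarefree and ≠ 1. Hence x^2 + 64x + 258 is irreducible over Q and is the minimal polynomial of α.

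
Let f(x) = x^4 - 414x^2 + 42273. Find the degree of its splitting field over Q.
[K : Q] = 4

Solving the quadratic in x^2: x^2 = (414 ± √(414^2 - 4·42273))/2 = (414 ± √2304)/2 = (414 ± 48)/2, giving x^2 = 183 or x^2 = 231. So f(x) = (x^2 - 183)(x^2 - 231) and the roots of f are ±√183, ±√231. Hence the splitting field is K = Q(√183, √231). Since 183 and 231 are distinct squarefree integers > 1, their product 42273 is not a perfect square, so √231 ∉ Q(√183). By the tower law [K:Q] = [Q(√183,√231):Q(√183)] · [Q(√183):Q] = 2 · 2 = 4.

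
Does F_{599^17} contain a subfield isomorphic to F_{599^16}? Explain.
No: F_{599^16} is not a subfield of F_{599^17}

F_{p^m} embeds in F_{p^n} iff m | n. Here 16 ∤ 17 (since 17 = 1·16 + 1 with remainder 1 ≠ 0), so F_{599^16} is not a subfield of F_{599^17}. Equivalently: if it were, the tower law would give 16 = [F_{599^16}:F_599] dividing [F_{599^17}:F_599] = 17, contradiction.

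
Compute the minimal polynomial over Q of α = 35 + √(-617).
m_α(x) = x^2 - 70x + 1842

From α - 35 = √(-617), squaring gives (α - 35)^2 = -617, i.e. α^2 - 70α + 1225 = -617, so α^2 - 70α + 1842 = 0. The discriminant of x^2 - 70x + 1842 is (-70)^2 - 4·(1842) = 4900 - 7368 = -2468, and 4·(-617) is not a perfect square in Q since -617 is squarefree and ≠ 1. Hence x^2 - 70x + 1842 is irreducible over Q and is the minimal polynomial of α.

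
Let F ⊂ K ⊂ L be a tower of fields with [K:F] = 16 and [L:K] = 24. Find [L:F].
[L:F] = 384

The tower law says that for any tower of field extensions F ⊂ K ⊂ L with finite degrees, [L:F] = [L:K] · [K:F]. Here this gives [L:F] = 24 · 16 = 384.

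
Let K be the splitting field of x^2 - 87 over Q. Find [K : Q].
[K : Q] = 2

f(x) = x^2 - 87 factors as (x - √87)(x + √87). The splitting field is K = Q(√87). Since 87 is squarefree and > 1, it is not a perfect square, so x^2 - 87 is irreducible over Q and [Q(√87) : Q] = 2. Hence [K : Q] = 2.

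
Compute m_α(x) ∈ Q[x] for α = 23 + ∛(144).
m_α(x) = x^3 - 69x^2 + 1587x - 12311

Set β = α - 23 = ∛(144), so β^3 = 144. Then (α - 23)^3 - 144 = 0, i.e. α is a root of g(x) = (x - 23)^3 - 144 = x^3 - 69x^2 + 1587x - 12311. Since g(x) = h(x - 23) where h(x) = x^3 - 144, and h is irreducible over Q (because 144 is not a perfect cube, so h has no rational root, and a monic cubic with no rational root is irreducible), g is also irreducible (irreducibility is preserved under the substitution x → x - 23). Hence m_α(x) = x^3 - 69x^2 + 1587x - 12311.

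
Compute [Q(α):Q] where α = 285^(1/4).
[Q(α):Q] = 4

α is a root of x^4 - 285. By Eisenstein's criterion at the prime p = 3 (which divides the constant term 285 but p^2 = 9 does not, since 285 is squarefree), x^4 - 285 is irreducible over Q. Hence [Q(α):Q] = 4.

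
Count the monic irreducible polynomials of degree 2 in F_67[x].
There are 2211 monic irreducible polynomials of degree 2 over F_67

Each element of F_{67^2} that lies in no proper subfield is a root of exactly one monic irreducible of degree 2 over F_67, and each such polynomial has 2 distinct roots in F_{67^2}. By Möbius inversion the count is N_67(2) = (1/2) Σ_{d|2} μ(2/d) · 67^d = (1/2)(μ(2)·67^1 + μ(1)·67^2) = 4422/2 = 2211.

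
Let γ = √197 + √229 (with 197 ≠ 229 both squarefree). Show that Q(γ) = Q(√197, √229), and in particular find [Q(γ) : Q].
[Q(γ) : Q] = 4 (equivalently, Q(γ) = Q(√197, √229))

Obviously Q(γ) ⊆ Q(√197, √229), and [Q(√197, √229):Q] = 4 (since 197, 229 are distinct squarefree integers > 1 with 45113 not a perfect square). To show equality we compute the minimal polynomial of γ. From γ = √197 + √229: γ^2 = 197 + 2√(45113) + 229 = 426 + 2√(45113), so γ^2 - 426 = 2√(45113); squaring, (γ^2 - 426)^2 = 4·45113, i.e. γ^4 - 852γ^2 + 181476 - 180452 = 0, i.e. γ^4 - 852γ^2 + 1024 = 0. So γ is a root of x^4 - 852x^2 + 1024. This polynomial is irreducible over Q: it has no rational root (each ±√197 ± √229 is irrational), and any factorization into two quadratics over Q would force √(45113) ∈ Q (pairing opposite roots) or √197, √229 ∈ Q (other pairings), all impossible. Hence [Q(γ):Q] = 4 = [Q(√197, √229):Q], so Q(γ) = Q(√197, √229).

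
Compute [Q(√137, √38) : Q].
[Q(√137, √38) : Q] = 4

[Q(√137):Q] = 2 (min poly x^2 - 137, irreducible since 137 is squarefree > 1). For the top step, suppose √38 ∈ Q(√137), say √38 = c + d√137 with c, d ∈ Q. Squaring: 38 = c^2 + 137d^2 + 2cd√137. Since √137 ∉ Q this forces 2cd = 0. If d = 0 then √38 = c ∈ Q, contradicting 38 squarefree > 1. If c = 0 then 38 = 137d^2, so 137·38 = (137d)^2 is a perfect square in Q — but 137·38 = 5206 is not a perfect square (since 137 and 38 are distinct squarefree integers). Contradiction. Hence √38 ∉ Q(√137), so x^2 - 38 stays irreducible over Q(√137) and [Q(√137, √38) : Q(√137)] = 2. By the tower law, [Q(√137, √38) : Q] = 2 · 2 = 4.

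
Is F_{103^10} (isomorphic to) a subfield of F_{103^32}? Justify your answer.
No: F_{103^10} is not a subfield of F_{103^32}

F_{p^m} embeds in F_{p^n} iff m | n. Here 10 ∤ 32 (since 32 = 3·10 + 2 with remainder 2 ≠ 0), so F_{103^10} is not a subfield of F_{103^32}. Equivalently: if it were, the tower law would give 10 = [F_{103^10}:F_103] dividing [F_{103^32}:F_103] = 32, contradiction.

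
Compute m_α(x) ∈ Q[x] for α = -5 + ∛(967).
m_α(x) = x^3 + 15x^2 + 75x - 842

Set β = α + 5 = ∛(967), so β^3 = 967. Then (α + 5)^3 - 967 = 0, i.e. α is a root of g(x) = (x + 5)^3 - 967 = x^3 + 15x^2 + 75x - 842. Since g(x) = h(x + 5) where h(x) = x^3 - 967, and h is irreducible over Q (because 967 is not a perfect cube, so h has no rational root, and a monic cubic with no rational root is irreducible), g is also irreducible (irreducibility is preserved under the substitution x → x + 5). Hence m_α(x) = x^3 + 15x^2 + 75x - 842.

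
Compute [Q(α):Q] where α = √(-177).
[Q(α):Q] = 2

[Q(α):Q] equals the degree of the minimal polynomial of α. Here α^2 = -177 and x^2 + 177 is irreducible (d = -177 is squarefree, ≠ 1, hence not a square), so deg(m_α) = 2. Thus [Q(α):Q] = 2.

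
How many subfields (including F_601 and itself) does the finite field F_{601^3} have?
F_{601^3} has 2 subfields

The subfields of F_{p^n} are exactly the fields F_{p^d} for d | n (each is the fixed field of the unique index-d subgroup of Gal(F_{p^n}/F_p) ≅ Z/nZ). The divisors of n = 3 are {1, 3}, giving 2 subfields: F_{601^1}, F_{601^3}.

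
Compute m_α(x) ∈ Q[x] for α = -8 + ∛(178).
m_α(x) = x^3 + 24x^2 + 192x + 334

Set β = α + 8 = ∛(178), so β^3 = 178. Then (α + 8)^3 - 178 = 0, i.e. α is a root of g(x) = (x + 8)^3 - 178 = x^3 + 24x^2 + 192x + 334. Since g(x) = h(x + 8) where h(x) = x^3 - 178, and h is irreducible over Q (because 178 is not a perfect cube, so h has no rational root, and a monic cubic with no rational root is irreducible), g is also irreducible (irreducibility is preserved under the substitution x → x + 8). Hence m_α(x) = x^3 + 24x^2 + 192x + 334.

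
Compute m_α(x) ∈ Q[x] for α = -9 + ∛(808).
m_α(x) = x^3 + 27x^2 + 243x - 79

Set β = α + 9 = ∛(808), so β^3 = 808. Then (α + 9)^3 - 808 = 0, i.e. α is a root of g(x) = (x + 9)^3 - 808 = x^3 + 27x^2 + 243x - 79. Since g(x) = h(x + 9) where h(x) = x^3 - 808, and h is irreducible over Q (because 808 is not a perfect cube, so h has no rational root, and a monic cubic with no rational root is irreducible), g is also irreducible (irreducibility is preserved under the substitution x → x + 9). Hence m_α(x) = x^3 + 27x^2 + 243x - 79.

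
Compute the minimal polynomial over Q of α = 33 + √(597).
m_α(x) = x^2 - 66x + 492

From α - 33 = √(597), squaring gives (α - 33)^2 = 597, i.e. α^2 - 66α + 1089 = 597, so α^2 - 66α + 492 = 0. The discriminant of x^2 - 66x + 492 is (-66)^2 - 4·(492) = 4356 - 1968 = 2388, and 4·(597) is not a perfect square in Q since 597 is squarefree and ≠ 1. Hence x^2 - 66x + 492 is irreducible over Q and is the minimal polynomial of α.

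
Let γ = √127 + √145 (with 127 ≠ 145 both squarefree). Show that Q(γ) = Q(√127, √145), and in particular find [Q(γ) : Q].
[Q(γ) : Q] = 4 (equivalently, Q(γ) = Q(√127, √145))

Obviously Q(γ) ⊆ Q(√127, √145), and [Q(√127, √145):Q] = 4 (since 127, 145 are distinct squarefree integers > 1 with 18415 not a perfect square). To show equality we compute the minimal polynomial of γ. From γ = √127 + √145: γ^2 = 127 + 2√(18415) + 145 = 272 + 2√(18415), so γ^2 - 272 = 2√(18415); squaring, (γ^2 - 272)^2 = 4·18415, i.e. γ^4 - 544γ^2 + 73984 - 73660 = 0, i.e. γ^4 - 544γ^2 + 324 = 0. So γ is a root of x^4 - 544x^2 + 324. This polynomial is irreducible over Q: it has no rational root (each ±√127 ± √145 is irrational), and any factorization into two quadratics over Q would force √(18415) ∈ Q (pairing opposite roots) or √127, √145 ∈ Q (other pairings), all impossible. Hence [Q(γ):Q] = 4 = [Q(√127, √145):Q], so Q(γ) = Q(√127, √145).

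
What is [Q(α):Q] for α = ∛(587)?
[Q(α):Q] = 3

The minimal polynomial of α is x^3 - 587, irreducible over Q since 587 is not a perfect cube (so x^3 - 587 has no rational root). Hence [Q(α):Q] = deg(m_α) = 3.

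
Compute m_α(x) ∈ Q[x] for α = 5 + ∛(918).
m_α(x) = x^3 - 15x^2 + 75x - 1043

Set β = α - 5 = ∛(918), so β^3 = 918. Then (α - 5)^3 - 918 = 0, i.e. α is a root of g(x) = (x - 5)^3 - 918 = x^3 - 15x^2 + 75x - 1043. Since g(x) = h(x - 5) where h(x) = x^3 - 918, and h is irreducible over Q (because 918 is not a perfect cube, so h has no rational root, and a monic cubic with no rational root is irreducible), g is also irreducible (irreducibility is preserved under the substitution x → x - 5). Hence m_α(x) = x^3 - 15x^2 + 75x - 1043.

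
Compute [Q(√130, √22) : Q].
[Q(√130, √22) : Q] = 4

[Q(√130):Q] = 2 (min poly x^2 - 130, irreducible since 130 is squarefree > 1). For the top step, suppose √22 ∈ Q(√130), say √22 = c + d√130 with c, d ∈ Q. Squaring: 22 = c^2 + 130d^2 + 2cd√130. Since √130 ∉ Q this forces 2cd = 0. If d = 0 then √22 = c ∈ Q, contradicting 22 squarefree > 1. If c = 0 then 22 = 130d^2, so 130·22 = (130d)^2 is a perfect square in Q — but 130·22 = 2860 is not a perfect square (since 130 and 22 are distinct squarefree integers). Contradiction. Hence √22 ∉ Q(√130), so x^2 - 22 stays irreducible over Q(√130) and [Q(√130, √22) : Q(√130)] = 2. By the tower law, [Q(√130, √22) : Q] = 2 · 2 = 4.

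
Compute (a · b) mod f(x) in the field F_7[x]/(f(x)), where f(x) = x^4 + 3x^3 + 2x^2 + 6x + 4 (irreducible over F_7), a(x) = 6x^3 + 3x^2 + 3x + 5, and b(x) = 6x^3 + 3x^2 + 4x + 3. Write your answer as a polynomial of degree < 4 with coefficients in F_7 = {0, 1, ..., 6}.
a · b ≡ 4x^2 + x + 5 (mod f(x))

Multiply in F_7[x]: a(x)·b(x) = (6x^3 + 3x^2 + 3x + 5)·(6x^3 + 3x^2 + 4x + 3) = x^6 + x^5 + 2x^4 + 6x^3 + x^2 + x + 1. This has degree ≥ 4, so divide by f(x) over F_7: x^6 + x^5 + 2x^4 + 6x^3 + x^2 + x + 1 = (x^2 + 5x + 6)·(x^4 + 3x^3 + 2x^2 + 6x + 4) + (4x^2 + x + 5). Hence a·b ≡ 4x^2 + x + 5 (mod f). (F_7[x]/(f) is a field with 7^4 = 2401 elements since f is irreducible of degree 4.)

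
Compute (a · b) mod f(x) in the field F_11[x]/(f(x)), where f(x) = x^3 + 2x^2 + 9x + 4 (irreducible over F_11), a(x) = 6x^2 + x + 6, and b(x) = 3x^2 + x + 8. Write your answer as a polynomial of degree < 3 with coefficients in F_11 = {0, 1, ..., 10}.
a · b ≡ 3x^2 + 9x + 2 (mod f(x))

Multiply in F_11[x]: a(x)·b(x) = (6x^2 + x + 6)·(3x^2 + x + 8) = 7x^4 + 9x^3 + x^2 + 3x + 4. This has degree ≥ 3, so divide by f(x) over F_11: 7x^4 + 9x^3 + x^2 + 3x + 4 = (7x + 6)·(x^3 + 2x^2 + 9x + 4) + (3x^2 + 9x + 2). Hence a·b ≡ 3x^2 + 9x + 2 (mod f). (F_11[x]/(f) is a field with 11^3 = 1331 elements since f is irreducible of degree 3.)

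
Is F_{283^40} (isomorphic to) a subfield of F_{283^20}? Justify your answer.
No: F_{283^40} is not a subfield of F_{283^20}

F_{p^m} embeds in F_{p^n} iff m | n. Here 40 ∤ 20 (since 20 = 0·40 + 20 with remainder 20 ≠ 0), so F_{283^40} is not a subfield of F_{283^20}. Equivalently: if it were, the tower law would give 40 = [F_{283^40}:F_283] dividing [F_{283^20}:F_283] = 20, contradiction.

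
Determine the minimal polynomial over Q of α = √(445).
m_α(x) = x^2 - 445

α satisfies α^2 - 445 = 0, so x^2 - 445 annihilates α. Since d = 445 is squarefree and ≠ 1, it is not a perfect square in Q, so x^2 - 445 has no rational root and is therefore irreducible over Q (a degree-2 polynomial over a field is irreducible iff it has no root). Hence m_α(x) = x^2 - 445.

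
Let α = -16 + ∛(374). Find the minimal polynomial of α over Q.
m_α(x) = x^3 + 48x^2 + 768x + 3722

Set β = α + 16 = ∛(374), so β^3 = 374. Then (α + 16)^3 - 374 = 0, i.e. α is a root of g(x) = (x + 16)^3 - 374 = x^3 + 48x^2 + 768x + 3722. Since g(x) = h(x + 16) where h(x) = x^3 - 374, and h is irreducible over Q (because 374 is not a perfect cube, so h has no rational root, and a monic cubic with no rational root is irreducible), g is also irreducible (irreducibility is preserved under the substitution x → x + 16). Hence m_α(x) = x^3 + 48x^2 + 768x + 3722.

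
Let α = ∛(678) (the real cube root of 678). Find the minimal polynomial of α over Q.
m_α(x) = x^3 - 678

α satisfies α^3 = 678, so x^3 - 678 annihilates α. By the rational root test, a rational root p/q (in lowest terms) of x^3 - 678 would satisfy p^3 = 678 q^3, forcing q = 1 and p^3 = 678; but 678 is not a perfect cube, contradiction. A monic cubic over Q with no rational root is irreducible (any nontrivial factorization would include a linear factor). Hence x^3 - 678 is the minimal polynomial of α, and in particular [Q(α):Q] = 3.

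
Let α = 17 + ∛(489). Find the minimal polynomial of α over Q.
m_α(x) = x^3 - 51x^2 + 867x - 5402

Set β = α - 17 = ∛(489), so β^3 = 489. Then (α - 17)^3 - 489 = 0, i.e. α is a root of g(x) = (x - 17)^3 - 489 = x^3 - 51x^2 + 867x - 5402. Since g(x) = h(x - 17) where h(x) = x^3 - 489, and h is irreducible over Q (because 489 is not a perfect cube, so h has no rational root, and a monic cubic with no rational root is irreducible), g is also irreducible (irreducibility is preserved under the substitution x → x - 17). Hence m_α(x) = x^3 - 51x^2 + 867x - 5402.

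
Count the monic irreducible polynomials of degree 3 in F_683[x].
There are 106203768 monic irreducible polynomials of degree 3 over F_683

Each element of F_{683^3} that lies in no proper subfield is a root of exactly one monic irreducible of degree 3 over F_683, and each such polynomial has 3 distinct roots in F_{683^3}. By Möbius inversion the count is N_683(3) = (1/3) Σ_{d|3} μ(3/d) · 683^d = (1/3)(μ(3)·683^1 + μ(1)·683^3) = 318611304/3 = 106203768.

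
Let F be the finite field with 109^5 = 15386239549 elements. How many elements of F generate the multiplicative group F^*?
There are φ(15386239548) = 4937112000 primitive elements

F_q^* is cyclic of order q - 1 = 15386239548. A cyclic group of order m has exactly φ(m) generators. Here m = 15386239548 = 2^2 · 3^3 · 31 · 191 · 24061, so the number of primitive elements is φ(15386239548) = 4937112000.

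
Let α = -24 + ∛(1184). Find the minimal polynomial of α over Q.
m_α(x) = x^3 + 72x^2 + 1728x + 12640

Set β = α + 24 = ∛(1184), so β^3 = 1184. Then (α + 24)^3 - 1184 = 0, i.e. α is a root of g(x) = (x + 24)^3 - 1184 = x^3 + 72x^2 + 1728x + 12640. Since g(x) = h(x + 24) where h(x) = x^3 - 1184, and h is irreducible over Q (because 1184 is not a perfect cube, so h has no rational root, and a monic cubic with no rational root is irreducible), g is also irreducible (irreducibility is preserved under the substitution x → x + 24). Hence m_α(x) = x^3 + 72x^2 + 1728x + 12640.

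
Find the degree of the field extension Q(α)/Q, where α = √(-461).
[Q(α):Q] = 2

[Q(α):Q] equals the degree of the minimal polynomial of α. Here α^2 = -461 and x^2 + 461 is irreducible (d = -461 is squarefree, ≠ 1, hence not a square), so deg(m_α) = 2. Thus [Q(α):Q] = 2.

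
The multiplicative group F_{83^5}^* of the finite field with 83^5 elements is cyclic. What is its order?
|F_{83^5}^*| = 3939040642

F_{83^5} has 83^5 = 3939040643 elements; its multiplicative group consists of all nonzero elements, so |F_{83^5}^*| = 3939040643 - 1 = 3939040642. (It is cyclic since any finite subgroup of the multiplicative group of a field is cyclic.)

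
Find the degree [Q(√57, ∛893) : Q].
[Q(√57, ∛893) : Q] = 6

Let L = Q(√57, ∛893). Since Q(√57) ⊂ L and [Q(√57):Q] = 2, the tower law gives 2 | [L:Q]. Likewise Q(∛893) ⊂ L with [Q(∛893):Q] = 3 (because 893 is not a perfect cube), so 3 | [L:Q]. As gcd(2,3) = 1, [L:Q] is divisible by 6. Conversely L is generated over Q by √57 and ∛893, so [L:Q] ≤ 2·3 = 6. Therefore [Q(√57, ∛893) : Q] = 6.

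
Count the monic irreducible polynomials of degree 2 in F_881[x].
There are 387640 monic irreducible polynomials of degree 2 over F_881

Each element of F_{881^2} that lies in no proper subfield is a root of exactly one monic irreducible of degree 2 over F_881, and each such polynomial has 2 distinct roots in F_{881^2}. By Möbius inversion the count is N_881(2) = (1/2) Σ_{d|2} μ(2/d) · 881^d = (1/2)(μ(2)·881^1 + μ(1)·881^2) = 775280/2 = 387640.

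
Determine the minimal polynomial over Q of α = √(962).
m_α(x) = x^2 - 962

α satisfies α^2 - 962 = 0, so x^2 - 962 annihilates α. Since d = 962 is squarefree and ≠ 1, it is not a perfect square in Q, so x^2 - 962 has no rational root and is therefore irreducible over Q (a degree-2 polynomial over a field is irreducible iff it has no root). Hence m_α(x) = x^2 - 962.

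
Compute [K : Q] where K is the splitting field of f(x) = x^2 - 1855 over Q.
[K : Q] = 2

f(x) = x^2 - 1855 factors as (x - √1855)(x + √1855). The splitting field is K = Q(√1855). Since 1855 is squarefree and > 1, it is not a perfect square, so x^2 - 1855 is irreducible over Q and [Q(√1855) : Q] = 2. Hence [K : Q] = 2.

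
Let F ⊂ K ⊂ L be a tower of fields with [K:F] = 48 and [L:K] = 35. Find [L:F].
[L:F] = 1680

The tower law says that for any tower of field extensions F ⊂ K ⊂ L with finite degrees, [L:F] = [L:K] · [K:F]. Here this gives [L:F] = 35 · 48 = 1680.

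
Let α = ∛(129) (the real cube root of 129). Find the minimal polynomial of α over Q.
m_α(x) = x^3 - 129

α satisfies α^3 = 129, so x^3 - 129 annihilates α. By the rational root test, a rational root p/q (in lowest terms) of x^3 - 129 would satisfy p^3 = 129 q^3, forcing q = 1 and p^3 = 129; but 129 is not a perfect cube, contradiction. A monic cubic over Q with no rational root is irreducible (any nontrivial factorization would include a linear factor). Hence x^3 - 129 is the minimal polynomial of α, and in particular [Q(α):Q] = 3.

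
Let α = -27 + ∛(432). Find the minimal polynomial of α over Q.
m_α(x) = x^3 + 81x^2 + 2187x + 19251

Set β = α + 27 = ∛(432), so β^3 = 432. Then (α + 27)^3 - 432 = 0, i.e. α is a root of g(x) = (x + 27)^3 - 432 = x^3 + 81x^2 + 2187x + 19251. Since g(x) = h(x + 27) where h(x) = x^3 - 432, and h is irreducible over Q (because 432 is not a perfect cube, so h has no rational root, and a monic cubic with no rational root is irreducible), g is also irreducible (irreducibility is preserved under the substitution x → x + 27). Hence m_α(x) = x^3 + 81x^2 + 2187x + 19251.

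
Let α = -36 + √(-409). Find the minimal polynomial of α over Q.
m_α(x) = x^2 + 72x + 1705

From α + 36 = √(-409), squaring gives (α + 36)^2 = -409, i.e. α^2 + 72α + 1296 = -409, so α^2 + 72α + 1705 = 0. The discriminant of x^2 + 72x + 1705 is (72)^2 - 4·(1705) = 5184 - 6820 = -1636, and 4·(-409) is not a perfect square in Q since -409 is squarefree and ≠ 1. Hence x^2 + 72x + 1705 is irreducible over Q and is the minimal polynomial of α.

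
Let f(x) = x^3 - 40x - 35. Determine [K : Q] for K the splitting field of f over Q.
[K : Q] = 6

By the rational root test, any rational root of the monic integer polynomial f(x) = x^3 - 40x - 35 must be an integer dividing the constant term -35, i.e. one of ±{1, 5, 7, 35}. Evaluating: f(1) = -74, f(-1) = 4, f(5) = -110, f(-5) = 40, f(7) = 28, f(-7) = -98, f(35) = 41440, f(-35) = -41510; none is 0, so f has no rational root and is therefore irreducible over Q (a cubic with no linear factor over a field is irreducible). For an irreducible cubic, the Galois group is A_3 or S_3 according as the discriminant disc(f) = -4a^3 - 27b^2 = -4·(-40)^3 - 27·(-35)^2 = 222925 is or is not a square in Q. Here disc(f) = 222925 is not a perfect square in Q, so the Galois group of f over Q is not contained in A_3 and must be all of S_3. The splitting field has degree |S_3| = 6 over Q, so [K : Q] = 6.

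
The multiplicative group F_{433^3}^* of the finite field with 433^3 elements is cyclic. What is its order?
|F_{433^3}^*| = 81182736

F_{433^3} has 433^3 = 81182737 elements; its multiplicative group consists of all nonzero elements, so |F_{433^3}^*| = 81182737 - 1 = 81182736. (It is cyclic since any finite subgroup of the multiplicative group of a field is cyclic.)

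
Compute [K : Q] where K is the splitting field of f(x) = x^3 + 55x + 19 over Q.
[K : Q] = 6

By the rational root test, any rational root of the monic integer polynomial f(x) = x^3 + 55x + 19 must be an integer dividing the constant term 19, i.e. one of ±{1, 19}. Evaluating: f(1) = 75, f(-1) = -37, f(19) = 7923, f(-19) = -7885; none is 0, so f has no rational root and is therefore irreducible over Q (a cubic with no linear factor over a field is irreducible). For an irreducible cubic, the Galois group is A_3 or S_3 according as the discriminant disc(f) = -4a^3 - 27b^2 = -4·(55)^3 - 27·(19)^2 = -675247 is or is not a square in Q. Here disc(f) = -675247 is not a perfect square in Q, so the Galois group of f over Q is not contained in A_3 and must be all of S_3. The splitting field has degree |S_3| = 6 over Q, so [K : Q] = 6.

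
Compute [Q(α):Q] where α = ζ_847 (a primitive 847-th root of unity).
[Q(α):Q] = 660

The minimal polynomial of ζ_847 over Q is the 847-th cyclotomic polynomial Φ_847(x), which is irreducible over Q and has degree φ(847) = 660. Hence [Q(α):Q] = φ(847) = 660.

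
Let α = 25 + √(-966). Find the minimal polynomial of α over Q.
m_α(x) = x^2 - 50x + 1591

From α - 25 = √(-966), squaring gives (α - 25)^2 = -966, i.e. α^2 - 50α + 625 = -966, so α^2 - 50α + 1591 = 0. The discriminant of x^2 - 50x + 1591 is (-50)^2 - 4·(1591) = 2500 - 6364 = -3864, and 4·(-966) is not a perfect square in Q since -966 is squarefree and ≠ 1. Hence x^2 - 50x + 1591 is irreducible over Q and is the minimal polynomial of α.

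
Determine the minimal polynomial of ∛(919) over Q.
m_α(x) = x^3 - 919

α satisfies α^3 = 919, so x^3 - 919 annihilates α. By the rational root test, a rational root p/q (in lowest terms) of x^3 - 919 would satisfy p^3 = 919 q^3, forcing q = 1 and p^3 = 919; but 919 is not a perfect cube, contradiction. A monic cubic over Q with no rational root is irreducible (any nontrivial factorization would include a linear factor). Hence x^3 - 919 is the minimal polynomial of α, and in particular [Q(α):Q] = 3.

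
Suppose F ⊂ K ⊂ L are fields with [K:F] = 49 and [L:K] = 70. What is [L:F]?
[L:F] = 3430

The tower law says that for any tower of field extensions F ⊂ K ⊂ L with finite degrees, [L:F] = [L:K] · [K:F]. Here this gives [L:F] = 70 · 49 = 3430.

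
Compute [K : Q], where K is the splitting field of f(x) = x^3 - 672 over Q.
[K : Q] = 6

The roots of x^3 - 672 are ∛672, ω∛672, ω^2∛672 where ω = e^(2πi/3) is a primitive cube root of unity, so K = Q(∛672, ω). Now [Q(∛672):Q] = 3 (since 672 is not a perfect cube, x^3 - 672 is irreducible) and [Q(ω):Q] = 2. Both 2 and 3 divide [K:Q], and [K:Q] ≤ 3·2 = 6, so [K:Q] = 6. (Equivalently: Q(∛672) ⊂ R but ω ∉ R, so [K : Q(∛672)] = 2.)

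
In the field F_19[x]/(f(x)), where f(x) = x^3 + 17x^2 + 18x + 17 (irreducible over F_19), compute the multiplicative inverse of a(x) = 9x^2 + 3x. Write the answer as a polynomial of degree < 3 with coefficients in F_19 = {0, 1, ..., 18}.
a(x)^(-1) ≡ 14x^2 + 17x + 14 (mod f(x))

Since f is irreducible over F_19, F_19[x]/(f) is a field and a(x) ≠ 0 has an inverse. Apply the extended Euclidean algorithm to f(x) and a(x) in F_19[x]: f(x) = (17x + 11)·a(x) + (4x + 17);  a(x) = (7x + 9)·(4x + 17) + (18). The last nonzero remainder is the constant 18 = gcd(f, a) in F_19. Back-substituting through the division chain expresses 18 = s(x)·a(x) + t(x)·f(x) with s(x) ≡ 5x^2 + 2x + 5 (mod f), so (5x^2 + 2x + 5)·a(x) ≡ 18 (mod f). Multiplying by 18^(-1) ≡ 18 in F_19 gives a(x)^(-1) ≡ 18·(5x^2 + 2x + 5) ≡ 14x^2 + 17x + 14 (mod f). Check: (9x^2 + 3x)·(14x^2 + 17x + 14) = 12x^4 + 5x^3 + 6x^2 + 4x ≡ 1 (mod x^3 + 17x^2 + 18x + 17).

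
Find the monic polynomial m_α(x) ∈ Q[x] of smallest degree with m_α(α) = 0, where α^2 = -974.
m_α(x) = x^2 + 974

α satisfies α^2 + 974 = 0, so x^2 + 974 annihilates α. Since d = -974 is squarefree and ≠ 1, it is not a perfect square in Q, so x^2 + 974 has no rational root and is therefore irreducible over Q (a degree-2 polynomial over a field is irreducible iff it has no root). Hence m_α(x) = x^2 + 974.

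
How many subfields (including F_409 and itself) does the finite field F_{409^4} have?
F_{409^4} has 3 subfields

The subfields of F_{p^n} are exactly the fields F_{p^d} for d | n (each is the fixed field of the unique index-d subgroup of Gal(F_{p^n}/F_p) ≅ Z/nZ). The divisors of n = 4 are {1, 2, 4}, giving 3 subfields: F_{409^1}, F_{409^2}, F_{409^4}.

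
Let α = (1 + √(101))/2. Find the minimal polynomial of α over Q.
m_α(x) = x^2 - x - 25

From 2α - 1 = √(101), squaring gives (2α - 1)^2 = 101, i.e. 4α^2 - 4α + 1 = 101, so α^2 - α + (1 - 101)/4 = 0. Since 101 ≡ 1 (mod 4), (1 - 101)/4 = -25 ∈ Z. The polynomial x^2 - x - 25 has discriminant 1 - 4·(-25) = 101, which is not a perfect square in Q (d = 101 is squarefree and ≠ 1), so x^2 - x - 25 is irreducible over Q. It is the minimal polynomial of α.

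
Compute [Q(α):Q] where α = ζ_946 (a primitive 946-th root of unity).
[Q(α):Q] = 420

The minimal polynomial of ζ_946 over Q is the 946-th cyclotomic polynomial Φ_946(x), which is irreducible over Q and has degree φ(946) = 420. Hence [Q(α):Q] = φ(946) = 420.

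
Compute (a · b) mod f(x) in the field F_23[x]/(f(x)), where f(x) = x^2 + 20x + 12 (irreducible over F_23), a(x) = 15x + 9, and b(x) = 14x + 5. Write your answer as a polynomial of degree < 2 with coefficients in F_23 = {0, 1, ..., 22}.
a · b ≡ 3x + 9 (mod f(x))

Multiply in F_23[x]: a(x)·b(x) = (15x + 9)·(14x + 5) = 3x^2 + 17x + 22. This has degree ≥ 2, so divide by f(x) over F_23: 3x^2 + 17x + 22 = (3)·(x^2 + 20x + 12) + (3x + 9). Hence a·b ≡ 3x + 9 (mod f). (F_23[x]/(f) is a field with 23^2 = 529 elements since f is irreducible of degree 2.)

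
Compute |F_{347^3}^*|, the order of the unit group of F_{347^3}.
|F_{347^3}^*| = 41781922

F_{347^3} has 347^3 = 41781923 elements; its multiplicative group consists of all nonzero elements, so |F_{347^3}^*| = 41781923 - 1 = 41781922. (It is cyclic since any finite subgroup of the multiplicative group of a field is cyclic.)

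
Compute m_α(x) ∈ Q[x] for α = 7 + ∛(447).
m_α(x) = x^3 - 21x^2 + 147x - 790

Set β = α - 7 = ∛(447), so β^3 = 447. Then (α - 7)^3 - 447 = 0, i.e. α is a root of g(x) = (x - 7)^3 - 447 = x^3 - 21x^2 + 147x - 790. Since g(x) = h(x - 7) where h(x) = x^3 - 447, and h is irreducible over Q (because 447 is not a perfect cube, so h has no rational root, and a monic cubic with no rational root is irreducible), g is also irreducible (irreducibility is preserved under the substitution x → x - 7). Hence m_α(x) = x^3 - 21x^2 + 147x - 790.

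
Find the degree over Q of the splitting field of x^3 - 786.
[K : Q] = 6

The roots of x^3 - 786 are ∛786, ω∛786, ω^2∛786 where ω = e^(2πi/3) is a primitive cube root of unity, so K = Q(∛786, ω). Now [Q(∛786):Q] = 3 (since 786 is not a perfect cube, x^3 - 786 is irreducible) and [Q(ω):Q] = 2. Both 2 and 3 divide [K:Q], and [K:Q] ≤ 3·2 = 6, so [K:Q] = 6. (Equivalently: Q(∛786) ⊂ R but ω ∉ R, so [K : Q(∛786)] = 2.)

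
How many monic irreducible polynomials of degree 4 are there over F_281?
There are 1558690140 monic irreducible polynomials of degree 4 over F_281

Each element of F_{281^4} that lies in no proper subfield is a root of exactly one monic irreducible of degree 4 over F_281, and each such polynomial has 4 distinct roots in F_{281^4}. By Möbius inversion the count is N_281(4) = (1/4) Σ_{d|4} μ(4/d) · 281^d = (1/4)(μ(4)·281^1 + μ(2)·281^2 + μ(1)·281^4) = 6234760560/4 = 1558690140.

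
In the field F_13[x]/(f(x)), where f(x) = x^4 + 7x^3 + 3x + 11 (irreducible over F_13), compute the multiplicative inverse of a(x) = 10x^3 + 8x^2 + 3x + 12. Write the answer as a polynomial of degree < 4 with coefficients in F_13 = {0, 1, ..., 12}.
a(x)^(-1) ≡ 6x^3 + 12x^2 + 7x + 8 (mod f(x))

Since f is irreducible over F_13, F_13[x]/(f) is a field and a(x) ≠ 0 has an inverse. Apply the extended Euclidean algorithm to f(x) and a(x) in F_13[x]: f(x) = (4x + 4)·a(x) + (8x^2 + 8x + 2);  a(x) = (11x + 3)·(8x^2 + 8x + 2) + (9x + 6);  (8x^2 + 8x + 2) = (11x + 8)·(9x + 6) + (6). The last nonzero remainder is the constant 6 = gcd(f, a) in F_13. Back-substituting through the division chain expresses 6 = s(x)·a(x) + t(x)·f(x) with s(x) ≡ 10x^3 + 7x^2 + 3x + 9 (mod f), so (10x^3 + 7x^2 + 3x + 9)·a(x) ≡ 6 (mod f). Multiplying by 6^(-1) ≡ 11 in F_13 gives a(x)^(-1) ≡ 11·(10x^3 + 7x^2 + 3x + 9) ≡ 6x^3 + 12x^2 + 7x + 8 (mod f). Check: (10x^3 + 8x^2 + 3x + 12)·(6x^3 + 12x^2 + 7x + 8) = 8x^6 + 12x^5 + 2x^4 + 10x^3 + 8x^2 + 4x + 5 ≡ 1 (mod x^4 + 7x^3 + 3x + 11).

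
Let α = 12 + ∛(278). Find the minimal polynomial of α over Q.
m_α(x) = x^3 - 36x^2 + 432x - 2006

Set β = α - 12 = ∛(278), so β^3 = 278. Then (α - 12)^3 - 278 = 0, i.e. α is a root of g(x) = (x - 12)^3 - 278 = x^3 - 36x^2 + 432x - 2006. Since g(x) = h(x - 12) where h(x) = x^3 - 278, and h is irreducible over Q (because 278 is not a perfect cube, so h has no rational root, and a monic cubic with no rational root is irreducible), g is also irreducible (irreducibility is preserved under the substitution x → x - 12). Hence m_α(x) = x^3 - 36x^2 + 432x - 2006.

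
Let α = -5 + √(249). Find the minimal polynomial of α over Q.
m_α(x) = x^2 + 10x - 224

From α + 5 = √(249), squaring gives (α + 5)^2 = 249, i.e. α^2 + 10α + 25 = 249, so α^2 + 10α - 224 = 0. The discriminant of x^2 + 10x - 224 is (10)^2 - 4·(-224) = 100 + 896 = 996, and 4·(249) is not a perfect square in Q since 249 is squarefree and ≠ 1. Hence x^2 + 10x - 224 is irreducible over Q and is the minimal polynomial of α.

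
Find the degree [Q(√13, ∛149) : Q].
[Q(√13, ∛149) : Q] = 6

Let L = Q(√13, ∛149). Since Q(√13) ⊂ L and [Q(√13):Q] = 2, the tower law gives 2 | [L:Q]. Likewise Q(∛149) ⊂ L with [Q(∛149):Q] = 3 (because 149 is not a perfect cube), so 3 | [L:Q]. As gcd(2,3) = 1, [L:Q] is divisible by 6. Conversely L is generated over Q by √13 and ∛149, so [L:Q] ≤ 2·3 = 6. Therefore [Q(√13, ∛149) : Q] = 6.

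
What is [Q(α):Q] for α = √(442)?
[Q(α):Q] = 2

[Q(α):Q] equals the degree of the minimal polynomial of α. Here α^2 = 442 and x^2 - 442 is irreducible (d = 442 is squarefree, ≠ 1, hence not a square), so deg(m_α) = 2. Thus [Q(α):Q] = 2.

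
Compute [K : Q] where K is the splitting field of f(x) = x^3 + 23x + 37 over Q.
[K : Q] = 6

By the rational root test, any rational root of the monic integer polynomial f(x) = x^3 + 23x + 37 must be an integer dividing the constant term 37, i.e. one of ±{1, 37}. Evaluating: f(1) = 61, f(-1) = 13, f(37) = 51541, f(-37) = -51467; none is 0, so f has no rational root and is therefore irreducible over Q (a cubic with no linear factor over a field is irreducible). For an irreducible cubic, the Galois group is A_3 or S_3 according as the discriminant disc(f) = -4a^3 - 27b^2 = -4·(23)^3 - 27·(37)^2 = -85631 is or is not a square in Q. Here disc(f) = -85631 is not a perfect square in Q, so the Galois group of f over Q is not contained in A_3 and must be all of S_3. The splitting field has degree |S_3| = 6 over Q, so [K : Q] = 6.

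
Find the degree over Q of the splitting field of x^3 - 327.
[K : Q] = 6

The roots of x^3 - 327 are ∛327, ω∛327, ω^2∛327 where ω = e^(2πi/3) is a primitive cube root of unity, so K = Q(∛327, ω). Now [Q(∛327):Q] = 3 (since 327 is not a perfect cube, x^3 - 327 is irreducible) and [Q(ω):Q] = 2. Both 2 and 3 divide [K:Q], and [K:Q] ≤ 3·2 = 6, so [K:Q] = 6. (Equivalently: Q(∛327) ⊂ R but ω ∉ R, so [K : Q(∛327)] = 2.)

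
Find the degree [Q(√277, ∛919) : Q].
[Q(√277, ∛919) : Q] = 6

Let L = Q(√277, ∛919). Since Q(√277) ⊂ L and [Q(√277):Q] = 2, the tower law gives 2 | [L:Q]. Likewise Q(∛919) ⊂ L with [Q(∛919):Q] = 3 (because 919 is not a perfect cube), so 3 | [L:Q]. As gcd(2,3) = 1, [L:Q] is divisible by 6. Conversely L is generated over Q by √277 and ∛919, so [L:Q] ≤ 2·3 = 6. Therefore [Q(√277, ∛919) : Q] = 6.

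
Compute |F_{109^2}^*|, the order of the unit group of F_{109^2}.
|F_{109^2}^*| = 11880

F_{109^2} has 109^2 = 11881 elements; its multiplicative group consists of all nonzero elements, so |F_{109^2}^*| = 11881 - 1 = 11880. (It is cyclic since any finite subgroup of the multiplicative group of a field is cyclic.)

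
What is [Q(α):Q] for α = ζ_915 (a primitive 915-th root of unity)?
[Q(α):Q] = 480

The minimal polynomial of ζ_915 over Q is the 915-th cyclotomic polynomial Φ_915(x), which is irreducible over Q and has degree φ(915) = 480. Hence [Q(α):Q] = φ(915) = 480.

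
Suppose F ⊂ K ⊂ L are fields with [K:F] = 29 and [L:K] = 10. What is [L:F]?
[L:F] = 290

The tower law says that for any tower of field extensions F ⊂ K ⊂ L with finite degrees, [L:F] = [L:K] · [K:F]. Here this gives [L:F] = 10 · 29 = 290.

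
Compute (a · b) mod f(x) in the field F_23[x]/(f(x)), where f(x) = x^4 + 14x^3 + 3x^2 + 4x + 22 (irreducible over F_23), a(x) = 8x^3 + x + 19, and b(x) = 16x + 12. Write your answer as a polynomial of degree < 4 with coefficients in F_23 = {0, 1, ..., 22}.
a · b ≡ 6x^3 + 11x + 11 (mod f(x))

Multiply in F_23[x]: a(x)·b(x) = (8x^3 + x + 19)·(16x + 12) = 13x^4 + 4x^3 + 16x^2 + 17x + 21. This has degree ≥ 4, so divide by f(x) over F_23: 13x^4 + 4x^3 + 16x^2 + 17x + 21 = (13)·(x^4 + 14x^3 + 3x^2 + 4x + 22) + (6x^3 + 11x + 11). Hence a·b ≡ 6x^3 + 11x + 11 (mod f). (F_23[x]/(f) is a field with 23^4 = 279841 elements since f is irreducible of degree 4.)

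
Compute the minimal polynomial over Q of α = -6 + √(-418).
m_α(x) = x^2 + 12x + 454

From α + 6 = √(-418), squaring gives (α + 6)^2 = -418, i.e. α^2 + 12α + 36 = -418, so α^2 + 12α + 454 = 0. The discriminant of x^2 + 12x + 454 is (12)^2 - 4·(454) = 144 - 1816 = -1672, and 4·(-418) is not a perfect square in Q since -418 is squarefree and ≠ 1. Hence x^2 + 12x + 454 is irreducible over Q and is the minimal polynomial of α.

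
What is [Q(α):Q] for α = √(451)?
[Q(α):Q] = 2

[Q(α):Q] equals the degree of the minimal polynomial of α. Here α^2 = 451 and x^2 - 451 is irreducible (d = 451 is squarefree, ≠ 1, hence not a square), so deg(m_α) = 2. Thus [Q(α):Q] = 2.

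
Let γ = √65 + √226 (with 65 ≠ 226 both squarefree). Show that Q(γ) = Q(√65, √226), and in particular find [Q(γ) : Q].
[Q(γ) : Q] = 4 (equivalently, Q(γ) = Q(√65, √226))

Obviously Q(γ) ⊆ Q(√65, √226), and [Q(√65, √226):Q] = 4 (since 65, 226 are distinct squarefree integers > 1 with 14690 not a perfect square). To show equality we compute the minimal polynomial of γ. From γ = √65 + √226: γ^2 = 65 + 2√(14690) + 226 = 291 + 2√(14690), so γ^2 - 291 = 2√(14690); squaring, (γ^2 - 291)^2 = 4·14690, i.e. γ^4 - 582γ^2 + 84681 - 58760 = 0, i.e. γ^4 - 582γ^2 + 25921 = 0. So γ is a root of x^4 - 582x^2 + 25921. This polynomial is irreducible over Q: it has no rational root (each ±√65 ± √226 is irrational), and any factorization into two quadratics over Q would force √(14690) ∈ Q (pairing opposite roots) or √65, √226 ∈ Q (other pairings), all impossible. Hence [Q(γ):Q] = 4 = [Q(√65, √226):Q], so Q(γ) = Q(√65, √226).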